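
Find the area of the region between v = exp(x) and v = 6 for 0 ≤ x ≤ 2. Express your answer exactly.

The difference (exp(x)) - (6) = exp(x) - 6 changes sign at x = log(6) inside [0, 2], so split the integral there.
∫[0,log(6)] (exp(x) - 6) dx = 5 - log(46656); the area of that piece is -5 + log(46656).
∫[log(6),2] (exp(x) - 6) dx = -18 + exp(2) + 6*log(6).
Total area = (-5 + log(46656)) + (-18 + exp(2) + 6*log(6)) = -23 + exp(2) + 12*log(6).

-23 + exp(2) + 12*log(6)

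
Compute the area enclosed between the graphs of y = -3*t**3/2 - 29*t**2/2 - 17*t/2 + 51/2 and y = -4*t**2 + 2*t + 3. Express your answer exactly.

Set the curves equal: -3*t**3/2 - 29*t**2/2 - 17*t/2 + 51/2 = -4*t**2 + 2*t + 3, so -3*t**3/2 - 21*t**2/2 - 21*t/2 + 45/2 = 0, which factors as -3*(t - 1)*(t + 3)*(t + 5)/2 = 0. The curves meet at t = -5, -3, 1.
On [-5, -3], y = -4*t**2 + 2*t + 3 is on top; that piece has area ∫[-5,-3] (-(-3*t**3/2 - 21*t**2/2 - 21*t/2 + 45/2)) dt = 10.
On [-3, 1], y = -3*t**3/2 - 29*t**2/2 - 17*t/2 + 51/2 is on top; that piece has area ∫[-3,1] (-3*t**3/2 - 21*t**2/2 - 21*t/2 + 45/2) dt = 64.
Total enclosed area = 10 + 64 = 74.

74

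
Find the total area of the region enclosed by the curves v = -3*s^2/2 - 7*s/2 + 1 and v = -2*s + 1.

Set the curves equal: -3*s^2/2 - 7*s/2 + 1 = -2*s + 1, so -3*s^2/2 - 3*s/2 = 0, which factors as -3*s*(s + 1)/2 = 0. The curves meet at s = -1, 0.
On [-1, 0], v = -3*s^2/2 - 7*s/2 + 1 is on top; that piece has area ∫[-1,0] (-3*s^2/2 - 3*s/2) ds = 1/4.

1/4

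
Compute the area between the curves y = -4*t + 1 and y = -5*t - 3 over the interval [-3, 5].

On [-3, 5], (-4*t + 1) - (-5*t - 3) = t + 4 is ≥ 0 throughout, so the area is a single integral of |t + 4|.
∫[-3,5] (t + 4) dt = 40.

40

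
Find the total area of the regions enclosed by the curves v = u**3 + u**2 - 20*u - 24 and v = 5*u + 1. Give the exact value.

1012/3

Set the curves equal: u**3 + u**2 - 20*u - 24 = 5*u + 1, so u**3 + u**2 - 25*u - 25 = 0, which factors as (u - 5)*(u + 1)*(u + 5) = 0. The curves meet at u = -5, -1, 5.
On [-5, -1], v = u**3 + u**2 - 20*u - 24 is on top; that piece has area ∫[-5,-1] (u**3 + u**2 - 25*u - 25) du = 256/3.
On [-1, 5], v = 5*u + 1 is on top; that piece has area ∫[-1,5] (-(u**3 + u**2 - 25*u - 25)) du = 252.
Total enclosed area = 256/3 + 252 = 1012/3.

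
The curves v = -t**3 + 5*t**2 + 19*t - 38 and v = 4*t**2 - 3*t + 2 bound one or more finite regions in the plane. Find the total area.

3901/12

Set the curves equal: -t**3 + 5*t**2 + 19*t - 38 = 4*t**2 - 3*t + 2, so -t**3 + t**2 + 22*t - 40 = 0, which factors as -(t - 4)*(t - 2)*(t + 5) = 0. The curves meet at t = -5, 2, 4.
On [-5, 2], v = 4*t**2 - 3*t + 2 is on top; that piece has area ∫[-5,2] (-(-t**3 + t**2 + 22*t - 40)) dt = 3773/12.
On [2, 4], v = -t**3 + 5*t**2 + 19*t - 38 is on top; that piece has area ∫[2,4] (-t**3 + t**2 + 22*t - 40) dt = 32/3.
Total enclosed area = 3773/12 + 32/3 = 3901/12.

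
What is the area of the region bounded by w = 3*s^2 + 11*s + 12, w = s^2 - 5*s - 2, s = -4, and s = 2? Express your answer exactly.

The difference (3*s^2 + 11*s + 12) - (s^2 - 5*s - 2) = 2*s^2 + 16*s + 14 changes sign at s = -1 inside [-4, 2], so split the integral there.
∫[-4,-1] (2*s^2 + 16*s + 14) ds = -36; the area of that piece is 36.
∫[-1,2] (2*s^2 + 16*s + 14) ds = 72.
Total area = 36 + 72 = 108.

108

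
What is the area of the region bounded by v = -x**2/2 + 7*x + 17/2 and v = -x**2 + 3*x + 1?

2/3

Set the curves equal: -x**2/2 + 7*x + 17/2 = -x**2 + 3*x + 1, so x**2/2 + 4*x + 15/2 = 0, which factors as (x + 3)*(x + 5)/2 = 0. The curves meet at x = -5, -3.
On [-5, -3], v = -x**2 + 3*x + 1 is on top; that piece has area ∫[-5,-3] (-(x**2/2 + 4*x + 15/2)) dx = 2/3.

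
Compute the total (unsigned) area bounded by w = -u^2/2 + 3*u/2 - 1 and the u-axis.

The curve meets the u-axis where -u^2/2 + 3*u/2 - 1 = 0, i.e. -(u - 2)*(u - 1)/2 = 0, at u = 1, 2.
On [1, 2] the curve lies above the axis; ∫[1,2] (-u^2/2 + 3*u/2 - 1) du = 1/12, giving area 1/12.

1/12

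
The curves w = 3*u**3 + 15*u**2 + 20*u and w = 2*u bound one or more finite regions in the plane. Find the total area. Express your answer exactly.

37/4

Set the curves equal: 3*u**3 + 15*u**2 + 20*u = 2*u, so 3*u**3 + 15*u**2 + 18*u = 0, which factors as 3*u*(u + 2)*(u + 3) = 0. The curves meet at u = -3, -2, 0.
On [-3, -2], w = 3*u**3 + 15*u**2 + 20*u is on top; that piece has area ∫[-3,-2] (3*u**3 + 15*u**2 + 18*u) du = 5/4.
On [-2, 0], w = 2*u is on top; that piece has area ∫[-2,0] (-(3*u**3 + 15*u**2 + 18*u)) du = 8.
Total enclosed area = 5/4 + 8 = 37/4.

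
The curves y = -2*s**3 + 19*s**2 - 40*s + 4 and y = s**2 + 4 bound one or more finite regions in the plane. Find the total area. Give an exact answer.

Set the curves equal: -2*s**3 + 19*s**2 - 40*s + 4 = s**2 + 4, so -2*s**3 + 18*s**2 - 40*s = 0, which factors as -2*s*(s - 5)*(s - 4) = 0. The curves meet at s = 0, 4, 5.
On [0, 4], y = s**2 + 4 is on top; that piece has area ∫[0,4] (-(-2*s**3 + 18*s**2 - 40*s)) ds = 64.
On [4, 5], y = -2*s**3 + 19*s**2 - 40*s + 4 is on top; that piece has area ∫[4,5] (-2*s**3 + 18*s**2 - 40*s) ds = 3/2.
Total enclosed area = 64 + 3/2 = 131/2.

131/2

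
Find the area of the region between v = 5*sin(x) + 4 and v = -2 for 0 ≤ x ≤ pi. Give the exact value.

10 + 6*pi

On [0, pi], (5*sin(x) + 4) - (-2) = 5*sin(x) + 6 is ≥ 0 throughout, so the area is a single integral of |5*sin(x) + 6|.
∫[0,pi] (5*sin(x) + 6) dx = 10 + 6*pi.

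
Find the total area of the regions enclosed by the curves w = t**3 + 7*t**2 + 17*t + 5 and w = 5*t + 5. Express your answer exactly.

Set the curves equal: t**3 + 7*t**2 + 17*t + 5 = 5*t + 5, so t**3 + 7*t**2 + 12*t = 0, which factors as t*(t + 3)*(t + 4) = 0. The curves meet at t = -4, -3, 0.
On [-4, -3], w = t**3 + 7*t**2 + 17*t + 5 is on top; that piece has area ∫[-4,-3] (t**3 + 7*t**2 + 12*t) dt = 7/12.
On [-3, 0], w = 5*t + 5 is on top; that piece has area ∫[-3,0] (-(t**3 + 7*t**2 + 12*t)) dt = 45/4.
Total enclosed area = 7/12 + 45/4 = 71/6.

71/6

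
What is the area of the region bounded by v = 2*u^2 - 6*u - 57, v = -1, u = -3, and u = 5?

1184/3

On [-3, 5], (2*u^2 - 6*u - 57) - (-1) = 2*u^2 - 6*u - 56 is ≤ 0 throughout, so the area is a single integral of |2*u^2 - 6*u - 56|.
∫[-3,5] (2*u^2 - 6*u - 56) du = -1184/3; the area of that piece is 1184/3.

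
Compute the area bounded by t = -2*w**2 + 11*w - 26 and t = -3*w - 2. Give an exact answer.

Both boundary curves give t as a function of w, so integrate with respect to w. Setting them equal: -2*w**2 + 14*w - 24 = 0, i.e. -2*(w - 4)*(w - 3) = 0, so they meet at w = 3, 4.
For w in [3, 4], t = -2*w**2 + 11*w - 26 is on the right; area = ∫[3,4] (-2*w**2 + 14*w - 24) dw = 1/3.

1/3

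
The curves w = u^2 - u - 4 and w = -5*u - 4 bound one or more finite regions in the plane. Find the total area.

Set the curves equal: u^2 - u - 4 = -5*u - 4, so u^2 + 4*u = 0, which factors as u*(u + 4) = 0. The curves meet at u = -4, 0.
On [-4, 0], w = -5*u - 4 is on top; that piece has area ∫[-4,0] (-(u^2 + 4*u)) du = 32/3.

32/3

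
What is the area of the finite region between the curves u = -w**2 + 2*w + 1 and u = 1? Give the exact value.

Both boundary curves give u as a function of w, so integrate with respect to w. Setting them equal: -w**2 + 2*w = 0, i.e. -w*(w - 2) = 0, so they meet at w = 0, 2.
For w in [0, 2], u = -w**2 + 2*w + 1 is on the right; area = ∫[0,2] (-w**2 + 2*w) dw = 4/3.

4/3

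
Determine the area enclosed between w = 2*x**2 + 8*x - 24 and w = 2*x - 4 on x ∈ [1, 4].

The difference (2*x**2 + 8*x - 24) - (2*x - 4) = 2*x**2 + 6*x - 20 changes sign at x = 2 inside [1, 4], so split the integral there.
∫[1,2] (2*x**2 + 6*x - 20) dx = -19/3; the area of that piece is 19/3.
∫[2,4] (2*x**2 + 6*x - 20) dx = 100/3.
Total area = 19/3 + 100/3 = 119/3.

119/3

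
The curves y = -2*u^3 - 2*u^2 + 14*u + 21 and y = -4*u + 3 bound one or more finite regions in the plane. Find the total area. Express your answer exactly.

296/3

Set the curves equal: -2*u^3 - 2*u^2 + 14*u + 21 = -4*u + 3, so -2*u^3 - 2*u^2 + 18*u + 18 = 0, which factors as -2*(u - 3)*(u + 1)*(u + 3) = 0. The curves meet at u = -3, -1, 3.
On [-3, -1], y = -4*u + 3 is on top; that piece has area ∫[-3,-1] (-(-2*u^3 - 2*u^2 + 18*u + 18)) du = 40/3.
On [-1, 3], y = -2*u^3 - 2*u^2 + 14*u + 21 is on top; that piece has area ∫[-1,3] (-2*u^3 - 2*u^2 + 18*u + 18) du = 256/3.
Total enclosed area = 40/3 + 256/3 = 296/3.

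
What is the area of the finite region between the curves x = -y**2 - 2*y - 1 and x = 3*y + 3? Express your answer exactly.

Both boundary curves give x as a function of y, so integrate with respect to y. Setting them equal: -y**2 - 5*y - 4 = 0, i.e. -(y + 1)*(y + 4) = 0, so they meet at y = -4, -1.
For y in [-4, -1], x = -y**2 - 2*y - 1 is on the right; area = ∫[-4,-1] (-y**2 - 5*y - 4) dy = 9/2.

9/2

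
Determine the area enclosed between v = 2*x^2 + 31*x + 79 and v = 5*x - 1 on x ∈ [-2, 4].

684

On [-2, 4], (2*x^2 + 31*x + 79) - (5*x - 1) = 2*x^2 + 26*x + 80 is ≥ 0 throughout, so the area is a single integral of |2*x^2 + 26*x + 80|.
∫[-2,4] (2*x^2 + 26*x + 80) dx = 684.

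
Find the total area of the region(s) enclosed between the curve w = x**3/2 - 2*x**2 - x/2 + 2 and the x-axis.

The curve meets the x-axis where x**3/2 - 2*x**2 - x/2 + 2 = 0, i.e. (x - 4)*(x - 1)*(x + 1)/2 = 0, at x = -1, 1, 4.
On [-1, 1] the curve lies above the axis; ∫[-1,1] (x**3/2 - 2*x**2 - x/2 + 2) dx = 8/3, giving area 8/3.
On [1, 4] the curve lies below the axis; ∫[1,4] (x**3/2 - 2*x**2 - x/2 + 2) dx = -63/8, giving area 63/8.
Total area = 8/3 + 63/8 = 253/24.

253/24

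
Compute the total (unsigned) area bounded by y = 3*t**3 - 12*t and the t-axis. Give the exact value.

24

The curve meets the t-axis where 3*t**3 - 12*t = 0, i.e. 3*t*(t - 2)*(t + 2) = 0, at t = -2, 0, 2.
On [-2, 0] the curve lies above the axis; ∫[-2,0] (3*t**3 - 12*t) dt = 12, giving area 12.
On [0, 2] the curve lies below the axis; ∫[0,2] (3*t**3 - 12*t) dt = -12, giving area 12.
Total area = 12 + 12 = 24.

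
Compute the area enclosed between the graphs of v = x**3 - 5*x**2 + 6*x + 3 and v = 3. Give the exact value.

37/12

Set the curves equal: x**3 - 5*x**2 + 6*x + 3 = 3, so x**3 - 5*x**2 + 6*x = 0, which factors as x*(x - 3)*(x - 2) = 0. The curves meet at x = 0, 2, 3.
On [0, 2], v = x**3 - 5*x**2 + 6*x + 3 is on top; that piece has area ∫[0,2] (x**3 - 5*x**2 + 6*x) dx = 8/3.
On [2, 3], v = 3 is on top; that piece has area ∫[2,3] (-(x**3 - 5*x**2 + 6*x)) dx = 5/12.
Total enclosed area = 8/3 + 5/12 = 37/12.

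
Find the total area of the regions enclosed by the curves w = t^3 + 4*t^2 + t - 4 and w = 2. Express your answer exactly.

71/6

Set the curves equal: t^3 + 4*t^2 + t - 4 = 2, so t^3 + 4*t^2 + t - 6 = 0, which factors as (t - 1)*(t + 2)*(t + 3) = 0. The curves meet at t = -3, -2, 1.
On [-3, -2], w = t^3 + 4*t^2 + t - 4 is on top; that piece has area ∫[-3,-2] (t^3 + 4*t^2 + t - 6) dt = 7/12.
On [-2, 1], w = 2 is on top; that piece has area ∫[-2,1] (-(t^3 + 4*t^2 + t - 6)) dt = 45/4.
Total enclosed area = 7/12 + 45/4 = 71/6.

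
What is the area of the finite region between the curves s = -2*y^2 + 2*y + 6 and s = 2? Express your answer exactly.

Both boundary curves give s as a function of y, so integrate with respect to y. Setting them equal: -2*y^2 + 2*y + 4 = 0, i.e. -2*(y - 2)*(y + 1) = 0, so they meet at y = -1, 2.
For y in [-1, 2], s = -2*y^2 + 2*y + 6 is on the right; area = ∫[-1,2] (-2*y^2 + 2*y + 4) dy = 9.

9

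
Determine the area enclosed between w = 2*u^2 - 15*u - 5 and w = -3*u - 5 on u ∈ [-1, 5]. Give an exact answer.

220/3

The difference (2*u^2 - 15*u - 5) - (-3*u - 5) = 2*u^2 - 12*u changes sign at u = 0 inside [-1, 5], so split the integral there.
∫[-1,0] (2*u^2 - 12*u) du = 20/3.
∫[0,5] (2*u^2 - 12*u) du = -200/3; the area of that piece is 200/3.
Total area = 20/3 + 200/3 = 220/3.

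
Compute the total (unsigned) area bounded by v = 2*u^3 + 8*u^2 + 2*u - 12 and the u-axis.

71/3

The curve meets the u-axis where 2*u^3 + 8*u^2 + 2*u - 12 = 0, i.e. 2*(u - 1)*(u + 2)*(u + 3) = 0, at u = -3, -2, 1.
On [-3, -2] the curve lies above the axis; ∫[-3,-2] (2*u^3 + 8*u^2 + 2*u - 12) du = 7/6, giving area 7/6.
On [-2, 1] the curve lies below the axis; ∫[-2,1] (2*u^3 + 8*u^2 + 2*u - 12) du = -45/2, giving area 45/2.
Total area = 7/6 + 45/2 = 71/3.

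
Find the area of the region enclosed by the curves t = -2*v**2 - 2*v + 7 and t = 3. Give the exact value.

9

Both boundary curves give t as a function of v, so integrate with respect to v. Setting them equal: -2*v**2 - 2*v + 4 = 0, i.e. -2*(v - 1)*(v + 2) = 0, so they meet at v = -2, 1.
For v in [-2, 1], t = -2*v**2 - 2*v + 7 is on the right; area = ∫[-2,1] (-2*v**2 - 2*v + 4) dv = 9.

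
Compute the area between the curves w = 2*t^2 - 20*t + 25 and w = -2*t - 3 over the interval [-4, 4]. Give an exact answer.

The difference (2*t^2 - 20*t + 25) - (-2*t - 3) = 2*t^2 - 18*t + 28 changes sign at t = 2 inside [-4, 4], so split the integral there.
∫[-4,2] (2*t^2 - 18*t + 28) dt = 324.
∫[2,4] (2*t^2 - 18*t + 28) dt = -44/3; the area of that piece is 44/3.
Total area = 324 + 44/3 = 1016/3.

1016/3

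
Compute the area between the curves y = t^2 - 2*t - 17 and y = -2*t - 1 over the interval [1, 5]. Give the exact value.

The difference (t^2 - 2*t - 17) - (-2*t - 1) = t^2 - 16 changes sign at t = 4 inside [1, 5], so split the integral there.
∫[1,4] (t^2 - 16) dt = -27; the area of that piece is 27.
∫[4,5] (t^2 - 16) dt = 13/3.
Total area = 27 + 13/3 = 94/3.

94/3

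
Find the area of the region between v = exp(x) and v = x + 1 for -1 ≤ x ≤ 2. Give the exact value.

On [-1, 2], (exp(x)) - (x + 1) = -x + exp(x) - 1 is ≥ 0 throughout, so the area is a single integral of |-x + exp(x) - 1|.
∫[-1,2] (-x + exp(x) - 1) dx = -9/2 - exp(-1) + exp(2).

-9/2 - exp(-1) + exp(2)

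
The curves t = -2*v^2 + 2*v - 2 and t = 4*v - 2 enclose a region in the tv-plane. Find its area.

1/3

Both boundary curves give t as a function of v, so integrate with respect to v. Setting them equal: -2*v^2 - 2*v = 0, i.e. -2*v*(v + 1) = 0, so they meet at v = -1, 0.
For v in [-1, 0], t = -2*v^2 + 2*v - 2 is on the right; area = ∫[-1,0] (-2*v^2 - 2*v) dv = 1/3.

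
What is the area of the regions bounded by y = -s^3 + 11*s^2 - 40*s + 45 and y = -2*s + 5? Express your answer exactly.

Set the curves equal: -s^3 + 11*s^2 - 40*s + 45 = -2*s + 5, so -s^3 + 11*s^2 - 38*s + 40 = 0, which factors as -(s - 5)*(s - 4)*(s - 2) = 0. The curves meet at s = 2, 4, 5.
On [2, 4], y = -2*s + 5 is on top; that piece has area ∫[2,4] (-(-s^3 + 11*s^2 - 38*s + 40)) ds = 8/3.
On [4, 5], y = -s^3 + 11*s^2 - 40*s + 45 is on top; that piece has area ∫[4,5] (-s^3 + 11*s^2 - 38*s + 40) ds = 5/12.
Total enclosed area = 8/3 + 5/12 = 37/12.

37/12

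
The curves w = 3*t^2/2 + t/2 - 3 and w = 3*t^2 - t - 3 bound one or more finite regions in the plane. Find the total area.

Set the curves equal: 3*t^2/2 + t/2 - 3 = 3*t^2 - t - 3, so -3*t^2/2 + 3*t/2 = 0, which factors as -3*t*(t - 1)/2 = 0. The curves meet at t = 0, 1.
On [0, 1], w = 3*t^2/2 + t/2 - 3 is on top; that piece has area ∫[0,1] (-3*t^2/2 + 3*t/2) dt = 1/4.

1/4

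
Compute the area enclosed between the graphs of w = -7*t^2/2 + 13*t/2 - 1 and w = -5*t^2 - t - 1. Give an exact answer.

Set the curves equal: -7*t^2/2 + 13*t/2 - 1 = -5*t^2 - t - 1, so 3*t^2/2 + 15*t/2 = 0, which factors as 3*t*(t + 5)/2 = 0. The curves meet at t = -5, 0.
On [-5, 0], w = -5*t^2 - t - 1 is on top; that piece has area ∫[-5,0] (-(3*t^2/2 + 15*t/2)) dt = 125/4.

125/4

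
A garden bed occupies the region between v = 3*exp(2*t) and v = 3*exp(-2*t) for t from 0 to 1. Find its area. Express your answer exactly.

-3 + 3*exp(-2)/2 + 3*exp(2)/2

On [0, 1], (3*exp(2*t)) - (3*exp(-2*t)) = 3*exp(2*t) - 3*exp(-2*t) is ≥ 0 throughout, so the area is a single integral of |3*exp(2*t) - 3*exp(-2*t)|.
∫[0,1] (3*exp(2*t) - 3*exp(-2*t)) dt = -3 + 3*exp(-2)/2 + 3*exp(2)/2.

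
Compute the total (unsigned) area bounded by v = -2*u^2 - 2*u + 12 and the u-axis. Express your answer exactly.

125/3

The curve meets the u-axis where -2*u^2 - 2*u + 12 = 0, i.e. -2*(u - 2)*(u + 3) = 0, at u = -3, 2.
On [-3, 2] the curve lies above the axis; ∫[-3,2] (-2*u^2 - 2*u + 12) du = 125/3, giving area 125/3.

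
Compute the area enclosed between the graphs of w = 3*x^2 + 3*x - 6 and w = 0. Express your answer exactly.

Set the curves equal: 3*x^2 + 3*x - 6 = 0, so 3*x^2 + 3*x - 6 = 0, which factors as 3*(x - 1)*(x + 2) = 0. The curves meet at x = -2, 1.
On [-2, 1], w = 0 is on top; that piece has area ∫[-2,1] (-(3*x^2 + 3*x - 6)) dx = 27/2.

27/2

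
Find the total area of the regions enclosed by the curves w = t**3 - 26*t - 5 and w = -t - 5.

Set the curves equal: t**3 - 26*t - 5 = -t - 5, so t**3 - 25*t = 0, which factors as t*(t - 5)*(t + 5) = 0. The curves meet at t = -5, 0, 5.
On [-5, 0], w = t**3 - 26*t - 5 is on top; that piece has area ∫[-5,0] (t**3 - 25*t) dt = 625/4.
On [0, 5], w = -t - 5 is on top; that piece has area ∫[0,5] (-(t**3 - 25*t)) dt = 625/4.
Total enclosed area = 625/4 + 625/4 = 625/2.

625/2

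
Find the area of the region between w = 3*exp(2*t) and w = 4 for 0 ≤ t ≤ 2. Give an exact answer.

-21/2 - 4*log(3) + 8*log(2) + 3*exp(4)/2

The difference (3*exp(2*t)) - (4) = 3*exp(2*t) - 4 changes sign at t = -log(3)/2 + log(2) inside [0, 2], so split the integral there.
∫[0,-log(3)/2 + log(2)] (3*exp(2*t) - 4) dt = log(9/16) + 1/2; the area of that piece is -1/2 + log(16/9).
∫[-log(3)/2 + log(2),2] (3*exp(2*t) - 4) dt = -10 - 2*log(3) + 4*log(2) + 3*exp(4)/2.
Total area = (-1/2 + log(16/9)) + (-10 - 2*log(3) + 4*log(2) + 3*exp(4)/2) = -21/2 - 4*log(3) + 8*log(2) + 3*exp(4)/2.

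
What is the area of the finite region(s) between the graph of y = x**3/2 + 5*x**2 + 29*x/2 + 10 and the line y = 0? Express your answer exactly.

71/12

The curve meets the x-axis where x**3/2 + 5*x**2 + 29*x/2 + 10 = 0, i.e. (x + 1)*(x + 4)*(x + 5)/2 = 0, at x = -5, -4, -1.
On [-5, -4] the curve lies above the axis; ∫[-5,-4] (x**3/2 + 5*x**2 + 29*x/2 + 10) dx = 7/24, giving area 7/24.
On [-4, -1] the curve lies below the axis; ∫[-4,-1] (x**3/2 + 5*x**2 + 29*x/2 + 10) dx = -45/8, giving area 45/8.
Total area = 7/24 + 45/8 = 71/12.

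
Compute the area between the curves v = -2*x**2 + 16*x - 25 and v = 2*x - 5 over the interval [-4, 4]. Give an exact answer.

The difference (-2*x**2 + 16*x - 25) - (2*x - 5) = -2*x**2 + 14*x - 20 changes sign at x = 2 inside [-4, 4], so split the integral there.
∫[-4,2] (-2*x**2 + 14*x - 20) dx = -252; the area of that piece is 252.
∫[2,4] (-2*x**2 + 14*x - 20) dx = 20/3.
Total area = 252 + 20/3 = 776/3.

776/3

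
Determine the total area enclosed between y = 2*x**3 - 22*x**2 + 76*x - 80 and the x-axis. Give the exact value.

The curve meets the x-axis where 2*x**3 - 22*x**2 + 76*x - 80 = 0, i.e. 2*(x - 5)*(x - 4)*(x - 2) = 0, at x = 2, 4, 5.
On [2, 4] the curve lies above the axis; ∫[2,4] (2*x**3 - 22*x**2 + 76*x - 80) dx = 16/3, giving area 16/3.
On [4, 5] the curve lies below the axis; ∫[4,5] (2*x**3 - 22*x**2 + 76*x - 80) dx = -5/6, giving area 5/6.
Total area = 16/3 + 5/6 = 37/6.

37/6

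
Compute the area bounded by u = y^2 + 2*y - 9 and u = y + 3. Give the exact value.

Both boundary curves give u as a function of y, so integrate with respect to y. Setting them equal: y^2 + y - 12 = 0, i.e. (y - 3)*(y + 4) = 0, so they meet at y = -4, 3.
For y in [-4, 3], u = y^2 + 2*y - 9 is on the left; area = ∫[-4,3] (-(y^2 + y - 12)) dy = 343/6.

343/6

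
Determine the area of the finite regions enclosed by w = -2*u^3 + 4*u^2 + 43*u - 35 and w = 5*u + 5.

2521/6

Set the curves equal: -2*u^3 + 4*u^2 + 43*u - 35 = 5*u + 5, so -2*u^3 + 4*u^2 + 38*u - 40 = 0, which factors as -2*(u - 5)*(u - 1)*(u + 4) = 0. The curves meet at u = -4, 1, 5.
On [-4, 1], w = 5*u + 5 is on top; that piece has area ∫[-4,1] (-(-2*u^3 + 4*u^2 + 38*u - 40)) du = 1625/6.
On [1, 5], w = -2*u^3 + 4*u^2 + 43*u - 35 is on top; that piece has area ∫[1,5] (-2*u^3 + 4*u^2 + 38*u - 40) du = 448/3.
Total enclosed area = 1625/6 + 448/3 = 2521/6.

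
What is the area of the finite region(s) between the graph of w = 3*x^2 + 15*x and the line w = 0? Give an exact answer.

The curve meets the x-axis where 3*x^2 + 15*x = 0, i.e. 3*x*(x + 5) = 0, at x = -5, 0.
On [-5, 0] the curve lies below the axis; ∫[-5,0] (3*x^2 + 15*x) dx = -125/2, giving area 125/2.

125/2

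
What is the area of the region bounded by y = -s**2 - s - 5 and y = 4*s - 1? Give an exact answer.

Set the curves equal: -s**2 - s - 5 = 4*s - 1, so -s**2 - 5*s - 4 = 0, which factors as -(s + 1)*(s + 4) = 0. The curves meet at s = -4, -1.
On [-4, -1], y = -s**2 - s - 5 is on top; that piece has area ∫[-4,-1] (-s**2 - 5*s - 4) ds = 9/2.

9/2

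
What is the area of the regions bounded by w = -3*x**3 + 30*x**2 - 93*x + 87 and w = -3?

37/4

Set the curves equal: -3*x**3 + 30*x**2 - 93*x + 87 = -3, so -3*x**3 + 30*x**2 - 93*x + 90 = 0, which factors as -3*(x - 5)*(x - 3)*(x - 2) = 0. The curves meet at x = 2, 3, 5.
On [2, 3], w = -3 is on top; that piece has area ∫[2,3] (-(-3*x**3 + 30*x**2 - 93*x + 90)) dx = 5/4.
On [3, 5], w = -3*x**3 + 30*x**2 - 93*x + 87 is on top; that piece has area ∫[3,5] (-3*x**3 + 30*x**2 - 93*x + 90) dx = 8.
Total enclosed area = 5/4 + 8 = 37/4.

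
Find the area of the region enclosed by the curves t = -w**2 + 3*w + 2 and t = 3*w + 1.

4/3

Both boundary curves give t as a function of w, so integrate with respect to w. Setting them equal: -w**2 + 1 = 0, i.e. -(w - 1)*(w + 1) = 0, so they meet at w = -1, 1.
For w in [-1, 1], t = -w**2 + 3*w + 2 is on the right; area = ∫[-1,1] (-w**2 + 1) dw = 4/3.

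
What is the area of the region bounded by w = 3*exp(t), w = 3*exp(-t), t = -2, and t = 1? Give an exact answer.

The difference (3*exp(t)) - (3*exp(-t)) = 3*exp(t) - 3*exp(-t) changes sign at t = 0 inside [-2, 1], so split the integral there.
∫[-2,0] (3*exp(t) - 3*exp(-t)) dt = -3*exp(2) - 3*exp(-2) + 6; the area of that piece is -6 + 3*exp(-2) + 3*exp(2).
∫[0,1] (3*exp(t) - 3*exp(-t)) dt = -6 + 3*exp(-1) + 3*exp(1).
Total area = (-6 + 3*exp(-2) + 3*exp(2)) + (-6 + 3*exp(-1) + 3*exp(1)) = -12 + 3*exp(-2) + 3*exp(-1) + 3*exp(1) + 3*exp(2).

-12 + 3*exp(-2) + 3*exp(-1) + 3*exp(1) + 3*exp(2)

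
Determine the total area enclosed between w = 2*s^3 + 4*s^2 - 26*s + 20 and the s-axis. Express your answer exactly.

1741/6

The curve meets the s-axis where 2*s^3 + 4*s^2 - 26*s + 20 = 0, i.e. 2*(s - 2)*(s - 1)*(s + 5) = 0, at s = -5, 1, 2.
On [-5, 1] the curve lies above the axis; ∫[-5,1] (2*s^3 + 4*s^2 - 26*s + 20) ds = 288, giving area 288.
On [1, 2] the curve lies below the axis; ∫[1,2] (2*s^3 + 4*s^2 - 26*s + 20) ds = -13/6, giving area 13/6.
Total area = 288 + 13/6 = 1741/6.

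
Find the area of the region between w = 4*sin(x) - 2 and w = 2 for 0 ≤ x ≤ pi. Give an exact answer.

-8 + 4*pi

On [0, pi], (4*sin(x) - 2) - (2) = 4*sin(x) - 4 is ≤ 0 throughout, so the area is a single integral of |4*sin(x) - 4|.
∫[0,pi] (4*sin(x) - 4) dx = 8 - 4*pi; the area of that piece is -8 + 4*pi.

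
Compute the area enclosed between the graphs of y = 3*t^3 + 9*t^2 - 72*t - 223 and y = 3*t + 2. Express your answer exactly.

Set the curves equal: 3*t^3 + 9*t^2 - 72*t - 223 = 3*t + 2, so 3*t^3 + 9*t^2 - 75*t - 225 = 0, which factors as 3*(t - 5)*(t + 3)*(t + 5) = 0. The curves meet at t = -5, -3, 5.
On [-5, -3], y = 3*t^3 + 9*t^2 - 72*t - 223 is on top; that piece has area ∫[-5,-3] (3*t^3 + 9*t^2 - 75*t - 225) dt = 36.
On [-3, 5], y = 3*t + 2 is on top; that piece has area ∫[-3,5] (-(3*t^3 + 9*t^2 - 75*t - 225)) dt = 1536.
Total enclosed area = 36 + 1536 = 1572.

1572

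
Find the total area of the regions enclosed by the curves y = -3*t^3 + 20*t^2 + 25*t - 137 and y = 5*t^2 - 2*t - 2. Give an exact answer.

568

Set the curves equal: -3*t^3 + 20*t^2 + 25*t - 137 = 5*t^2 - 2*t - 2, so -3*t^3 + 15*t^2 + 27*t - 135 = 0, which factors as -3*(t - 5)*(t - 3)*(t + 3) = 0. The curves meet at t = -3, 3, 5.
On [-3, 3], y = 5*t^2 - 2*t - 2 is on top; that piece has area ∫[-3,3] (-(-3*t^3 + 15*t^2 + 27*t - 135)) dt = 540.
On [3, 5], y = -3*t^3 + 20*t^2 + 25*t - 137 is on top; that piece has area ∫[3,5] (-3*t^3 + 15*t^2 + 27*t - 135) dt = 28.
Total enclosed area = 540 + 28 = 568.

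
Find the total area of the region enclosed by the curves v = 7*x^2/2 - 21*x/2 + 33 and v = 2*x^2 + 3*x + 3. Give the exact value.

1/4

Set the curves equal: 7*x^2/2 - 21*x/2 + 33 = 2*x^2 + 3*x + 3, so 3*x^2/2 - 27*x/2 + 30 = 0, which factors as 3*(x - 5)*(x - 4)/2 = 0. The curves meet at x = 4, 5.
On [4, 5], v = 2*x^2 + 3*x + 3 is on top; that piece has area ∫[4,5] (-(3*x^2/2 - 27*x/2 + 30)) dx = 1/4.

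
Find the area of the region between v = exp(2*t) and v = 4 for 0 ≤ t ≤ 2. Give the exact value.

The difference (exp(2*t)) - (4) = exp(2*t) - 4 changes sign at t = log(2) inside [0, 2], so split the integral there.
∫[0,log(2)] (exp(2*t) - 4) dt = 3/2 - log(16); the area of that piece is -3/2 + log(16).
∫[log(2),2] (exp(2*t) - 4) dt = -10 + 4*log(2) + exp(4)/2.
Total area = (-3/2 + log(16)) + (-10 + 4*log(2) + exp(4)/2) = -23/2 + 8*log(2) + exp(4)/2.

-23/2 + 8*log(2) + exp(4)/2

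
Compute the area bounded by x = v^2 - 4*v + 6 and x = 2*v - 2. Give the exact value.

Both boundary curves give x as a function of v, so integrate with respect to v. Setting them equal: v^2 - 6*v + 8 = 0, i.e. (v - 4)*(v - 2) = 0, so they meet at v = 2, 4.
For v in [2, 4], x = v^2 - 4*v + 6 is on the left; area = ∫[2,4] (-(v^2 - 6*v + 8)) dv = 4/3.

4/3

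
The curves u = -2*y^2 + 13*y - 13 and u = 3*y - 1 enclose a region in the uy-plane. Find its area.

Both boundary curves give u as a function of y, so integrate with respect to y. Setting them equal: -2*y^2 + 10*y - 12 = 0, i.e. -2*(y - 3)*(y - 2) = 0, so they meet at y = 2, 3.
For y in [2, 3], u = -2*y^2 + 13*y - 13 is on the right; area = ∫[2,3] (-2*y^2 + 10*y - 12) dy = 1/3.

1/3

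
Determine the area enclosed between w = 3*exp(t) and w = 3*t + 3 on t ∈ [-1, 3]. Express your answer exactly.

On [-1, 3], (3*exp(t)) - (3*t + 3) = -3*t + 3*exp(t) - 3 is ≥ 0 throughout, so the area is a single integral of |-3*t + 3*exp(t) - 3|.
∫[-1,3] (-3*t + 3*exp(t) - 3) dt = -24 - 3*exp(-1) + 3*exp(3).

-24 - 3*exp(-1) + 3*exp(3)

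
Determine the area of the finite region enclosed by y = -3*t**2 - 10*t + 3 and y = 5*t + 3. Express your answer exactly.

125/2

Set the curves equal: -3*t**2 - 10*t + 3 = 5*t + 3, so -3*t**2 - 15*t = 0, which factors as -3*t*(t + 5) = 0. The curves meet at t = -5, 0.
On [-5, 0], y = -3*t**2 - 10*t + 3 is on top; that piece has area ∫[-5,0] (-3*t**2 - 15*t) dt = 125/2.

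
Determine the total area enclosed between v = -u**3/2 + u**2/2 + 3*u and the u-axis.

253/24

The curve meets the u-axis where -u**3/2 + u**2/2 + 3*u = 0, i.e. -u*(u - 3)*(u + 2)/2 = 0, at u = -2, 0, 3.
On [-2, 0] the curve lies below the axis; ∫[-2,0] (-u**3/2 + u**2/2 + 3*u) du = -8/3, giving area 8/3.
On [0, 3] the curve lies above the axis; ∫[0,3] (-u**3/2 + u**2/2 + 3*u) du = 63/8, giving area 63/8.
Total area = 8/3 + 63/8 = 253/24.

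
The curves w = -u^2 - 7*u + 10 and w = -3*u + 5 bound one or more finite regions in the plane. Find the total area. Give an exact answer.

Set the curves equal: -u^2 - 7*u + 10 = -3*u + 5, so -u^2 - 4*u + 5 = 0, which factors as -(u - 1)*(u + 5) = 0. The curves meet at u = -5, 1.
On [-5, 1], w = -u^2 - 7*u + 10 is on top; that piece has area ∫[-5,1] (-u^2 - 4*u + 5) du = 36.

36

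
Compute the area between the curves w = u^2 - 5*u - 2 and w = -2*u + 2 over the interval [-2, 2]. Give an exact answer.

The difference (u^2 - 5*u - 2) - (-2*u + 2) = u^2 - 3*u - 4 changes sign at u = -1 inside [-2, 2], so split the integral there.
∫[-2,-1] (u^2 - 3*u - 4) du = 17/6.
∫[-1,2] (u^2 - 3*u - 4) du = -27/2; the area of that piece is 27/2.
Total area = 17/6 + 27/2 = 49/3.

49/3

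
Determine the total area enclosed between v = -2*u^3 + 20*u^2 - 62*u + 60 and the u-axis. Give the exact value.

37/6

The curve meets the u-axis where -2*u^3 + 20*u^2 - 62*u + 60 = 0, i.e. -2*(u - 5)*(u - 3)*(u - 2) = 0, at u = 2, 3, 5.
On [2, 3] the curve lies below the axis; ∫[2,3] (-2*u^3 + 20*u^2 - 62*u + 60) du = -5/6, giving area 5/6.
On [3, 5] the curve lies above the axis; ∫[3,5] (-2*u^3 + 20*u^2 - 62*u + 60) du = 16/3, giving area 16/3.
Total area = 5/6 + 16/3 = 37/6.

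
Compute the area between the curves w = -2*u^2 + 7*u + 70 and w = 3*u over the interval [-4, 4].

On [-4, 4], (-2*u^2 + 7*u + 70) - (3*u) = -2*u^2 + 4*u + 70 is ≥ 0 throughout, so the area is a single integral of |-2*u^2 + 4*u + 70|.
∫[-4,4] (-2*u^2 + 4*u + 70) du = 1424/3.

1424/3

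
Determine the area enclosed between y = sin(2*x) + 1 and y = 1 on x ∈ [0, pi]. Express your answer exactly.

2

The difference (sin(2*x) + 1) - (1) = sin(2*x) changes sign at x = pi/2 inside [0, pi], so split the integral there.
∫[0,pi/2] (sin(2*x)) dx = 1.
∫[pi/2,pi] (sin(2*x)) dx = -1; the area of that piece is 1.
Total area = 1 + 1 = 2.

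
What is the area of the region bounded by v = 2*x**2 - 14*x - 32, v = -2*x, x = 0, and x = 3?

132

On [0, 3], (2*x**2 - 14*x - 32) - (-2*x) = 2*x**2 - 12*x - 32 is ≤ 0 throughout, so the area is a single integral of |2*x**2 - 12*x - 32|.
∫[0,3] (2*x**2 - 12*x - 32) dx = -132; the area of that piece is 132.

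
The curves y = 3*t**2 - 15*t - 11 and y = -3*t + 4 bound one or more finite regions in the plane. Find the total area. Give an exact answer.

108

Set the curves equal: 3*t**2 - 15*t - 11 = -3*t + 4, so 3*t**2 - 12*t - 15 = 0, which factors as 3*(t - 5)*(t + 1) = 0. The curves meet at t = -1, 5.
On [-1, 5], y = -3*t + 4 is on top; that piece has area ∫[-1,5] (-(3*t**2 - 12*t - 15)) dt = 108.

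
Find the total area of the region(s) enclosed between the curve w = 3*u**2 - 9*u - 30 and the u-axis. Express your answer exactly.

343/2

The curve meets the u-axis where 3*u**2 - 9*u - 30 = 0, i.e. 3*(u - 5)*(u + 2) = 0, at u = -2, 5.
On [-2, 5] the curve lies below the axis; ∫[-2,5] (3*u**2 - 9*u - 30) du = -343/2, giving area 343/2.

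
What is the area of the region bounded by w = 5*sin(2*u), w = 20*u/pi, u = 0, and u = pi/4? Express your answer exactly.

On [0, pi/4], (5*sin(2*u)) - (20*u/pi) = -20*u/pi + 5*sin(2*u) is ≥ 0 throughout, so the area is a single integral of |-20*u/pi + 5*sin(2*u)|.
∫[0,pi/4] (-20*u/pi + 5*sin(2*u)) du = 5/2 - 5*pi/8.

5/2 - 5*pi/8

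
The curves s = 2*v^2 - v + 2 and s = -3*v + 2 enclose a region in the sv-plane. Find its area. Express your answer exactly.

Both boundary curves give s as a function of v, so integrate with respect to v. Setting them equal: 2*v^2 + 2*v = 0, i.e. 2*v*(v + 1) = 0, so they meet at v = -1, 0.
For v in [-1, 0], s = 2*v^2 - v + 2 is on the left; area = ∫[-1,0] (-(2*v^2 + 2*v)) dv = 1/3.

1/3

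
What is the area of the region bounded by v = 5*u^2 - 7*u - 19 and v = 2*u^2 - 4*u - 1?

Set the curves equal: 5*u^2 - 7*u - 19 = 2*u^2 - 4*u - 1, so 3*u^2 - 3*u - 18 = 0, which factors as 3*(u - 3)*(u + 2) = 0. The curves meet at u = -2, 3.
On [-2, 3], v = 2*u^2 - 4*u - 1 is on top; that piece has area ∫[-2,3] (-(3*u^2 - 3*u - 18)) du = 125/2.

125/2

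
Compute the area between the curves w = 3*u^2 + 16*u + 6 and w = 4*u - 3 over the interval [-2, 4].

The difference (3*u^2 + 16*u + 6) - (4*u - 3) = 3*u^2 + 12*u + 9 changes sign at u = -1 inside [-2, 4], so split the integral there.
∫[-2,-1] (3*u^2 + 12*u + 9) du = -2; the area of that piece is 2.
∫[-1,4] (3*u^2 + 12*u + 9) du = 200.
Total area = 2 + 200 = 202.

202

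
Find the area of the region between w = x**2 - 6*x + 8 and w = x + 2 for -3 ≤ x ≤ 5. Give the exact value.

The difference (x**2 - 6*x + 8) - (x + 2) = x**2 - 7*x + 6 changes sign at x = 1 inside [-3, 5], so split the integral there.
∫[-3,1] (x**2 - 7*x + 6) dx = 184/3.
∫[1,5] (x**2 - 7*x + 6) dx = -56/3; the area of that piece is 56/3.
Total area = 184/3 + 56/3 = 80.

80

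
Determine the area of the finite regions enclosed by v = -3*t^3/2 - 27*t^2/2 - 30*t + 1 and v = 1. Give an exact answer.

Set the curves equal: -3*t^3/2 - 27*t^2/2 - 30*t + 1 = 1, so -3*t^3/2 - 27*t^2/2 - 30*t = 0, which factors as -3*t*(t + 4)*(t + 5)/2 = 0. The curves meet at t = -5, -4, 0.
On [-5, -4], v = 1 is on top; that piece has area ∫[-5,-4] (-(-3*t^3/2 - 27*t^2/2 - 30*t)) dt = 9/8.
On [-4, 0], v = -3*t^3/2 - 27*t^2/2 - 30*t + 1 is on top; that piece has area ∫[-4,0] (-3*t^3/2 - 27*t^2/2 - 30*t) dt = 48.
Total enclosed area = 9/8 + 48 = 393/8.

393/8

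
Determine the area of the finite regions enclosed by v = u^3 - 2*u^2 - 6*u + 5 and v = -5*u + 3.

37/12

Set the curves equal: u^3 - 2*u^2 - 6*u + 5 = -5*u + 3, so u^3 - 2*u^2 - u + 2 = 0, which factors as (u - 2)*(u - 1)*(u + 1) = 0. The curves meet at u = -1, 1, 2.
On [-1, 1], v = u^3 - 2*u^2 - 6*u + 5 is on top; that piece has area ∫[-1,1] (u^3 - 2*u^2 - u + 2) du = 8/3.
On [1, 2], v = -5*u + 3 is on top; that piece has area ∫[1,2] (-(u^3 - 2*u^2 - u + 2)) du = 5/12.
Total enclosed area = 8/3 + 5/12 = 37/12.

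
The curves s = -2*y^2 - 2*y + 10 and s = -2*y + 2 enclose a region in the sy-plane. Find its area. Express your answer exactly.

Both boundary curves give s as a function of y, so integrate with respect to y. Setting them equal: -2*y^2 + 8 = 0, i.e. -2*(y - 2)*(y + 2) = 0, so they meet at y = -2, 2.
For y in [-2, 2], s = -2*y^2 - 2*y + 10 is on the right; area = ∫[-2,2] (-2*y^2 + 8) dy = 64/3.

64/3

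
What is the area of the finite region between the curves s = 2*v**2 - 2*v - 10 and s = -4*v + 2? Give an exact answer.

125/3

Both boundary curves give s as a function of v, so integrate with respect to v. Setting them equal: 2*v**2 + 2*v - 12 = 0, i.e. 2*(v - 2)*(v + 3) = 0, so they meet at v = -3, 2.
For v in [-3, 2], s = 2*v**2 - 2*v - 10 is on the left; area = ∫[-3,2] (-(2*v**2 + 2*v - 12)) dv = 125/3.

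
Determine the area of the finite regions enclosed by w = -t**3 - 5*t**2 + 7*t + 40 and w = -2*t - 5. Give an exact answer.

568/3

Set the curves equal: -t**3 - 5*t**2 + 7*t + 40 = -2*t - 5, so -t**3 - 5*t**2 + 9*t + 45 = 0, which factors as -(t - 3)*(t + 3)*(t + 5) = 0. The curves meet at t = -5, -3, 3.
On [-5, -3], w = -2*t - 5 is on top; that piece has area ∫[-5,-3] (-(-t**3 - 5*t**2 + 9*t + 45)) dt = 28/3.
On [-3, 3], w = -t**3 - 5*t**2 + 7*t + 40 is on top; that piece has area ∫[-3,3] (-t**3 - 5*t**2 + 9*t + 45) dt = 180.
Total enclosed area = 28/3 + 180 = 568/3.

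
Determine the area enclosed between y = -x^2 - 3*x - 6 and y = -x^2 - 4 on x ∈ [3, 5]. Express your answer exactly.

28

On [3, 5], (-x^2 - 3*x - 6) - (-x^2 - 4) = -3*x - 2 is ≤ 0 throughout, so the area is a single integral of |-3*x - 2|.
∫[3,5] (-3*x - 2) dx = -28; the area of that piece is 28.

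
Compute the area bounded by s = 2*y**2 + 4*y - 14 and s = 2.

72

Both boundary curves give s as a function of y, so integrate with respect to y. Setting them equal: 2*y**2 + 4*y - 16 = 0, i.e. 2*(y - 2)*(y + 4) = 0, so they meet at y = -4, 2.
For y in [-4, 2], s = 2*y**2 + 4*y - 14 is on the left; area = ∫[-4,2] (-(2*y**2 + 4*y - 16)) dy = 72.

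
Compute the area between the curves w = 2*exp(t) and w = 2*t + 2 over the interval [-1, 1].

On [-1, 1], (2*exp(t)) - (2*t + 2) = -2*t + 2*exp(t) - 2 is ≥ 0 throughout, so the area is a single integral of |-2*t + 2*exp(t) - 2|.
∫[-1,1] (-2*t + 2*exp(t) - 2) dt = -4 - 2*exp(-1) + 2*exp(1).

-4 - 2*exp(-1) + 2*exp(1)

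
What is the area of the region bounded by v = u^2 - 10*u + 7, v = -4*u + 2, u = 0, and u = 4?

34/3

The difference (u^2 - 10*u + 7) - (-4*u + 2) = u^2 - 6*u + 5 changes sign at u = 1 inside [0, 4], so split the integral there.
∫[0,1] (u^2 - 6*u + 5) du = 7/3.
∫[1,4] (u^2 - 6*u + 5) du = -9; the area of that piece is 9.
Total area = 7/3 + 9 = 34/3.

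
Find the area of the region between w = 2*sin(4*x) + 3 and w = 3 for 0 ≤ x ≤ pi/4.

On [0, pi/4], (2*sin(4*x) + 3) - (3) = 2*sin(4*x) is ≥ 0 throughout, so the area is a single integral of |2*sin(4*x)|.
∫[0,pi/4] (2*sin(4*x)) dx = 1.

1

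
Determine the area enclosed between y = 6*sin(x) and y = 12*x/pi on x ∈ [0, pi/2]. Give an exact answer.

6 - 3*pi/2

On [0, pi/2], (6*sin(x)) - (12*x/pi) = -12*x/pi + 6*sin(x) is ≥ 0 throughout, so the area is a single integral of |-12*x/pi + 6*sin(x)|.
∫[0,pi/2] (-12*x/pi + 6*sin(x)) dx = 6 - 3*pi/2.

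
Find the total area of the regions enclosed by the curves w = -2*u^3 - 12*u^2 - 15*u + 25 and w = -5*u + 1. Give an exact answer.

Set the curves equal: -2*u^3 - 12*u^2 - 15*u + 25 = -5*u + 1, so -2*u^3 - 12*u^2 - 10*u + 24 = 0, which factors as -2*(u - 1)*(u + 3)*(u + 4) = 0. The curves meet at u = -4, -3, 1.
On [-4, -3], w = -5*u + 1 is on top; that piece has area ∫[-4,-3] (-(-2*u^3 - 12*u^2 - 10*u + 24)) du = 3/2.
On [-3, 1], w = -2*u^3 - 12*u^2 - 15*u + 25 is on top; that piece has area ∫[-3,1] (-2*u^3 - 12*u^2 - 10*u + 24) du = 64.
Total enclosed area = 3/2 + 64 = 131/2.

131/2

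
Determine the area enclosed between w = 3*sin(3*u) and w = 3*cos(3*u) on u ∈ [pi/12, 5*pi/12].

On [pi/12, 5*pi/12], (3*sin(3*u)) - (3*cos(3*u)) = 3*sin(3*u) - 3*cos(3*u) is ≥ 0 throughout, so the area is a single integral of |3*sin(3*u) - 3*cos(3*u)|.
∫[pi/12,5*pi/12] (3*sin(3*u) - 3*cos(3*u)) du = 2*sqrt(2).

2*sqrt(2)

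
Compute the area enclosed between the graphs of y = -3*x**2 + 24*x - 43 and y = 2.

4

Set the curves equal: -3*x**2 + 24*x - 43 = 2, so -3*x**2 + 24*x - 45 = 0, which factors as -3*(x - 5)*(x - 3) = 0. The curves meet at x = 3, 5.
On [3, 5], y = -3*x**2 + 24*x - 43 is on top; that piece has area ∫[3,5] (-3*x**2 + 24*x - 45) dx = 4.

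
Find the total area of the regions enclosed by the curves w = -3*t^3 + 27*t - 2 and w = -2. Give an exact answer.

Set the curves equal: -3*t^3 + 27*t - 2 = -2, so -3*t^3 + 27*t = 0, which factors as -3*t*(t - 3)*(t + 3) = 0. The curves meet at t = -3, 0, 3.
On [-3, 0], w = -2 is on top; that piece has area ∫[-3,0] (-(-3*t^3 + 27*t)) dt = 243/4.
On [0, 3], w = -3*t^3 + 27*t - 2 is on top; that piece has area ∫[0,3] (-3*t^3 + 27*t) dt = 243/4.
Total enclosed area = 243/4 + 243/4 = 243/2.

243/2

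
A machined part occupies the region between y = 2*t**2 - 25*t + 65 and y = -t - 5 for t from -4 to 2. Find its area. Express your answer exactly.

On [-4, 2], (2*t**2 - 25*t + 65) - (-t - 5) = 2*t**2 - 24*t + 70 is ≥ 0 throughout, so the area is a single integral of |2*t**2 - 24*t + 70|.
∫[-4,2] (2*t**2 - 24*t + 70) dt = 612.

612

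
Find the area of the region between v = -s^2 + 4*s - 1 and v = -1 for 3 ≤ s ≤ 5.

The difference (-s^2 + 4*s - 1) - (-1) = -s^2 + 4*s changes sign at s = 4 inside [3, 5], so split the integral there.
∫[3,4] (-s^2 + 4*s) ds = 5/3.
∫[4,5] (-s^2 + 4*s) ds = -7/3; the area of that piece is 7/3.
Total area = 5/3 + 7/3 = 4.

4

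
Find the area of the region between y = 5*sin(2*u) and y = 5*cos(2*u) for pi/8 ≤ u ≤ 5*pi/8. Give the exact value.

5*sqrt(2)

On [pi/8, 5*pi/8], (5*sin(2*u)) - (5*cos(2*u)) = 5*sin(2*u) - 5*cos(2*u) is ≥ 0 throughout, so the area is a single integral of |5*sin(2*u) - 5*cos(2*u)|.
∫[pi/8,5*pi/8] (5*sin(2*u) - 5*cos(2*u)) du = 5*sqrt(2).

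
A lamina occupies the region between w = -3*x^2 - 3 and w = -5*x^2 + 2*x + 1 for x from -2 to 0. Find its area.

6

The difference (-3*x^2 - 3) - (-5*x^2 + 2*x + 1) = 2*x^2 - 2*x - 4 changes sign at x = -1 inside [-2, 0], so split the integral there.
∫[-2,-1] (2*x^2 - 2*x - 4) dx = 11/3.
∫[-1,0] (2*x^2 - 2*x - 4) dx = -7/3; the area of that piece is 7/3.
Total area = 11/3 + 7/3 = 6.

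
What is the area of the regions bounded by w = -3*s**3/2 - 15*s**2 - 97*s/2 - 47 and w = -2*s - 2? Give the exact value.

37/8

Set the curves equal: -3*s**3/2 - 15*s**2 - 97*s/2 - 47 = -2*s - 2, so -3*s**3/2 - 15*s**2 - 93*s/2 - 45 = 0, which factors as -3*(s + 2)*(s + 3)*(s + 5)/2 = 0. The curves meet at s = -5, -3, -2.
On [-5, -3], w = -2*s - 2 is on top; that piece has area ∫[-5,-3] (-(-3*s**3/2 - 15*s**2 - 93*s/2 - 45)) ds = 4.
On [-3, -2], w = -3*s**3/2 - 15*s**2 - 97*s/2 - 47 is on top; that piece has area ∫[-3,-2] (-3*s**3/2 - 15*s**2 - 93*s/2 - 45) ds = 5/8.
Total enclosed area = 4 + 5/8 = 37/8.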